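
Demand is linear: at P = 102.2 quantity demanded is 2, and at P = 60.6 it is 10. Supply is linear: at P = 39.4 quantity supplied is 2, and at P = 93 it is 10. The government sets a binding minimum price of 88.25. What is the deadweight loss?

40.06

Demand slope = (60.6 − 102.2)/(10 − 2) = −5.2, so P = 112.6 − 5.2Q.
Supply slope = (93 − 39.4)/(10 − 2) = 6.7, so P = 26 + 6.7Q.
Competitive equilibrium: 112.6 − 5.2Q = 26 + 6.7Q → Q* = 7.2773, P* = 74.758.
At the floor P = 88.25, quantity demanded = (112.6 − 88.25)/5.2 = 4.6827.
Sellers' marginal cost at Q' = 4.6827: 26 + 6.7·4.6827 = 57.3741.
ΔQ = 7.2773 − 4.6827 = 2.5946; wedge = 88.25 − 57.3741 = 30.8759.
The triangle = ½ × 2.5946 × 30.8759 = 40.06.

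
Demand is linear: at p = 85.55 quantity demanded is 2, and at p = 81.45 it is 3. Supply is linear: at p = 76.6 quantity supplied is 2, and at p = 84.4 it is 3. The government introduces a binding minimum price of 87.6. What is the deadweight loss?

9.33

Demand slope = (81.45 − 85.55)/(3 − 2) = −4.1, so p = 93.75 − 4.1q.
Supply slope = (84.4 − 76.6)/(3 − 2) = 7.8, so p = 61 + 7.8q.
Competitive equilibrium: 93.75 − 4.1q = 61 + 7.8q → q* = 2.7521, p* = 82.4664.
At the floor p = 87.6, quantity demanded = (93.75 − 87.6)/4.1 = 1.5.
Sellers' marginal cost at q' = 1.5: 61 + 7.8·1.5 = 72.7.
Δq = 2.7521 − 1.5 = 1.2521; wedge = 87.6 − 72.7 = 14.9.
Deadweight loss = ½ × 1.2521 × 14.9 = 9.33.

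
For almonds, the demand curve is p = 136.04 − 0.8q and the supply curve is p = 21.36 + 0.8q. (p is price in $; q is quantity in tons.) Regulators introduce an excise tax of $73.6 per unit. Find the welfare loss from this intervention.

Competitive equilibrium: 136.04 − 0.8q = 21.36 + 0.8q → q* = 71.675, p* = 78.7.
With the tax, the buyer price exceeds the seller price by 73.6: (136.04 − 0.8q) − (21.36 + 0.8q) = 73.6 → q' = 25.675.
Δq = 71.675 − 25.675 = 46; the wedge equals the tax, 73.6.
Welfare loss = ½ × 46 × 73.6 = $1692.80.

$1692.80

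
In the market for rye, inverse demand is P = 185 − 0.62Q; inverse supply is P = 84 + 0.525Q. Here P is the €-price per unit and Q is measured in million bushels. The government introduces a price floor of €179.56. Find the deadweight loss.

€3612.47 million

Competitive equilibrium: 185 − 0.62Q = 84 + 0.525Q → Q* = 88.20961, P* = 130.31004.
At the floor P = 179.56, quantity demanded = (185 − 179.56)/0.62 = 8.77419.
Sellers' marginal cost at Q' = 8.77419: 84 + 0.525·8.77419 = 88.60645.
ΔQ = 88.20961 − 8.77419 = 79.43542; wedge = 179.56 − 88.60645 = 90.95355.
The triangle = ½ × 79.43542 × 90.95355 = €3612.47 million.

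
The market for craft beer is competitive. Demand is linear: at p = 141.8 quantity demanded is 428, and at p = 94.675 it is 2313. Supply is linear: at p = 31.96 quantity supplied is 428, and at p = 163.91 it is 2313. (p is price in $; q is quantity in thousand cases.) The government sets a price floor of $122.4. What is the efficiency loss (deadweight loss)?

$6866.60 thousand

Demand slope = (94.675 − 141.8)/(2313 − 428) = −0.025, so p = 152.5 − 0.025q.
Supply slope = (163.91 − 31.96)/(2313 − 428) = 0.07, so p = 2 + 0.07q.
Competitive equilibrium: 152.5 − 0.025q = 2 + 0.07q → q* = 1584.2105, p* = 112.8947.
At the floor p = 122.4, quantity demanded = (152.5 − 122.4)/0.025 = 1204.
Sellers' marginal cost at q' = 1204: 2 + 0.07·1204 = 86.28.
Δq = 1584.2105 − 1204 = 380.2105; wedge = 122.4 − 86.28 = 36.12.
The triangle = ½ × 380.2105 × 36.12 = $6866.60 thousand.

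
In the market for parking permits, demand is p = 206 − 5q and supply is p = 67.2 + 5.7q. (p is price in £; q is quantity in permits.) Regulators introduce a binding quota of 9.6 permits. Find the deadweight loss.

Competitive equilibrium: 206 − 5q = 67.2 + 5.7q → q* = 12.972, p* = 141.1402.
At q = 9.6: demand price = 206 − 5·9.6 = 158; supply price = 67.2 + 5.7·9.6 = 121.92.
Δq = 12.972 − 9.6 = 3.372; wedge = 158 − 121.92 = 36.08.
Deadweight loss = ½ × 3.372 × 36.08 = £60.83.

£60.83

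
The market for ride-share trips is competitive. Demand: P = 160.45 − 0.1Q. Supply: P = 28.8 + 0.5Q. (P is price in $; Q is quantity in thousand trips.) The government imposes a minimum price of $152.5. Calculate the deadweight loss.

$5873 thousand

Competitive equilibrium: 160.45 − 0.1Q = 28.8 + 0.5Q → Q* = 219.4167, P* = 138.5083.
At the floor P = 152.5, quantity demanded = (160.45 − 152.5)/0.1 = 79.5.
Sellers' marginal cost at Q' = 79.5: 28.8 + 0.5·79.5 = 68.55.
ΔQ = 219.4167 − 79.5 = 139.9167; wedge = 152.5 − 68.55 = 83.95.
Deadweight loss = ½ × 139.9167 × 83.95 = $5873 thousand.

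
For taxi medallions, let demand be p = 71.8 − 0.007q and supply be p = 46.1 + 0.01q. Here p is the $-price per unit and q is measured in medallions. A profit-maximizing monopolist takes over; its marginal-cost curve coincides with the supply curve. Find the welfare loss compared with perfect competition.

Competitive equilibrium: 71.8 − 0.007q = 46.1 + 0.01q → q* = 1511.764706, p* = 61.217647.
Marginal revenue: MR = 71.8 − 0.014q. Set MR = MC: 71.8 − 0.014q = 46.1 + 0.01q → q_m = 1070.833333.
Price p_m = 71.8 − 0.007·1070.833333 = 64.304167; MC(q_m) = 46.1 + 0.01·1070.833333 = 56.808333.
Competitive q* = 1511.764706, so Δq = 440.931373; wedge = 64.304167 − 56.808333 = 7.495834.
Deadweight loss = ½ × 440.931373 × 7.495834 = $1652.57.

$1652.57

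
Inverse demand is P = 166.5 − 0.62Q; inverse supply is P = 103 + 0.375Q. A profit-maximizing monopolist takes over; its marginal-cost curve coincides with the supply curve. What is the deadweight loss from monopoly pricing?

298.63

Competitive equilibrium: 166.5 − 0.62Q = 103 + 0.375Q → Q* = 63.8191, P* = 126.9322.
Marginal revenue: MR = 166.5 − 1.24Q. Set MR = MC: 166.5 − 1.24Q = 103 + 0.375Q → Q_m = 39.3189.
Price P_m = 166.5 − 0.62·39.3189 = 142.1223; MC(Q_m) = 103 + 0.375·39.3189 = 117.7446.
Competitive Q* = 63.8191, so ΔQ = 24.5002; wedge = 142.1223 − 117.7446 = 24.3777.
DWL = ½ × 24.5002 × 24.3777 = 298.63.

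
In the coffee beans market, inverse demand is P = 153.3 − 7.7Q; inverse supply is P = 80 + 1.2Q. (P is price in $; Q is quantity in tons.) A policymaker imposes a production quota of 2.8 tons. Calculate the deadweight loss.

$131.50

Competitive equilibrium: 153.3 − 7.7Q = 80 + 1.2Q → Q* = 8.236, P* = 89.8831.
At Q = 2.8: demand price = 153.3 − 7.7·2.8 = 131.74; supply price = 80 + 1.2·2.8 = 83.36.
ΔQ = 8.236 − 2.8 = 5.436; wedge = 131.74 − 83.36 = 48.38.
DWL = ½ × 5.436 × 48.38 = $131.50.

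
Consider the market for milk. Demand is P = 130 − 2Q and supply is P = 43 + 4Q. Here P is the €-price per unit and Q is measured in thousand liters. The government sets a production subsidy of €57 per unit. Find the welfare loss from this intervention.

Competitive equilibrium: 130 − 2Q = 43 + 4Q → Q* = 14.5, P* = 101.
The subsidy lowers effective supply by 57: P = 4Q − 14.
New quantity: 130 − 2Q = 4Q − 14 → Q' = 24.
Overproduction ΔQ = 24 − 14.5 = 9.5; wedge = subsidy = 57.
DWL = ½ × 9.5 × 57 = €270.75 thousand.

€270.75 thousand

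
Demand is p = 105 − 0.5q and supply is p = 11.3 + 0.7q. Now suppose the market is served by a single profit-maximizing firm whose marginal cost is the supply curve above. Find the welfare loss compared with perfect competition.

Competitive equilibrium: 105 − 0.5q = 11.3 + 0.7q → q* = 78.0833, p* = 65.9583.
Marginal revenue: MR = 105 − q. Set MR = MC: 105 − q = 11.3 + 0.7q → q_m = 55.1176.
Price p_m = 105 − 0.5·55.1176 = 77.4412; MC(q_m) = 11.3 + 0.7·55.1176 = 49.8823.
Competitive q* = 78.0833, so Δq = 22.9657; wedge = 77.4412 − 49.8823 = 27.5589.
DWL = ½ × 22.9657 × 27.5589 = 316.45.

316.45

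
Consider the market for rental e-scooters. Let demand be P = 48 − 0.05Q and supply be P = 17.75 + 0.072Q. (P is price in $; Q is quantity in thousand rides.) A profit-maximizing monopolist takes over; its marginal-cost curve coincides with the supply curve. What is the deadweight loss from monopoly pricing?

Competitive equilibrium: 48 − 0.05Q = 17.75 + 0.072Q → Q* = 247.9508, P* = 35.6025.
Marginal revenue: MR = 48 − 0.1Q. Set MR = MC: 48 − 0.1Q = 17.75 + 0.072Q → Q_m = 175.8721.
Price P_m = 48 − 0.05·175.8721 = 39.2064; MC(Q_m) = 17.75 + 0.072·175.8721 = 30.4128.
Competitive Q* = 247.9508, so ΔQ = 72.0787; wedge = 39.2064 − 30.4128 = 8.7936.
Welfare loss = ½ × 72.0787 × 8.7936 = $316.92 thousand.

$316.92 thousand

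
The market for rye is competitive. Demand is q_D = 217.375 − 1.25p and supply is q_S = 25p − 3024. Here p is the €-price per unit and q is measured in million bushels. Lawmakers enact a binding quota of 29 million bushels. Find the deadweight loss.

€486.20 million

In inverse form: demand p = 173.9 − 0.8q, supply p = 120.96 + 0.04q.
Competitive equilibrium: 173.9 − 0.8q = 120.96 + 0.04q → q* = 63.0238, p* = 123.481.
At q = 29: demand price = 173.9 − 0.8·29 = 150.7; supply price = 120.96 + 0.04·29 = 122.12.
Δq = 63.0238 − 29 = 34.0238; wedge = 150.7 − 122.12 = 28.58.
DWL = ½ × 34.0238 × 28.58 = €486.20 million.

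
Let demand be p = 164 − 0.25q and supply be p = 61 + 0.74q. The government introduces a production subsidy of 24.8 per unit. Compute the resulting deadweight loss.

Competitive equilibrium: 164 − 0.25q = 61 + 0.74q → q* = 104.0404, p* = 137.9899.
The subsidy lowers effective supply by 24.8: p = 36.2 + 0.74q.
New quantity: 164 − 0.25q = 36.2 + 0.74q → q' = 129.0909.
Overproduction Δq = 129.0909 − 104.0404 = 25.0505; wedge = subsidy = 24.8.
DWL = ½ × 25.0505 × 24.8 = 310.63.

310.63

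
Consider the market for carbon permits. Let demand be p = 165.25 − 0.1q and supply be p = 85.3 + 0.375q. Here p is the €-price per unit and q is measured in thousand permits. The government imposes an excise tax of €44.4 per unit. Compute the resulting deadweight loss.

Competitive equilibrium: 165.25 − 0.1q = 85.3 + 0.375q → q* = 168.3158, p* = 148.4184.
With the tax, the buyer price exceeds the seller price by 44.4: (165.25 − 0.1q) − (85.3 + 0.375q) = 44.4 → q' = 74.8421.
Δq = 168.3158 − 74.8421 = 93.4737; the wedge equals the tax, 44.4.
DWL = ½ × 93.4737 × 44.4 = €2075.12 thousand.

€2075.12 thousand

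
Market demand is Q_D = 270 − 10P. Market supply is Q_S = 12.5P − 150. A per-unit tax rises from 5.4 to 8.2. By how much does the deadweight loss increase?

105.78

In inverse form: demand P = 27 − 0.1Q, supply P = 12 + 0.08Q.
Competitive equilibrium: 27 − 0.1Q = 12 + 0.08Q → Q* = 83.3333, P* = 18.6667.
For a per-unit tax t: ΔQ = t/0.18, so DWL = ½·t·(t/0.18) = t²/0.36.
At t = 5.4: DWL = 81. At t = 8.2: DWL = 186.778.
Increase = 186.778 − 81 = 105.78.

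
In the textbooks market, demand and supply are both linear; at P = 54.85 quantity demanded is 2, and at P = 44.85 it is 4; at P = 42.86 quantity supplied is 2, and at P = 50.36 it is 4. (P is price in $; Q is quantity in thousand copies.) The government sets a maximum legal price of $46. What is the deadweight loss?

$1.24 thousand

Demand slope = (44.85 − 54.85)/(4 − 2) = −5, so P = 64.85 − 5Q.
Supply slope = (50.36 − 42.86)/(4 − 2) = 3.75, so P = 35.36 + 3.75Q.
Competitive equilibrium: 64.85 − 5Q = 35.36 + 3.75Q → Q* = 3.3703, P* = 47.9986.
At the ceiling P = 46, quantity supplied = (46 − 35.36)/3.75 = 2.8373.
Willingness to pay at Q' = 2.8373: 64.85 − 5·2.8373 = 50.6635.
ΔQ = 3.3703 − 2.8373 = 0.533; wedge = 50.6635 − 46 = 4.6635.
Deadweight loss = ½ × 0.533 × 4.6635 = $1.24 thousand.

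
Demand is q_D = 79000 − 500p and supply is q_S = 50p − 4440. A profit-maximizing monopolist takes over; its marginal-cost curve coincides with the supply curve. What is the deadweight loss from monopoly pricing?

755.78

In inverse form: demand p = 158 − 0.002q, supply p = 88.8 + 0.02q.
Competitive equilibrium: 158 − 0.002q = 88.8 + 0.02q → q* = 3145.45455, p* = 151.70909.
Marginal revenue: MR = 158 − 0.004q. Set MR = MC: 158 − 0.004q = 88.8 + 0.02q → q_m = 2883.33333.
Price p_m = 158 − 0.002·2883.33333 = 152.23333; MC(q_m) = 88.8 + 0.02·2883.33333 = 146.46667.
Competitive q* = 3145.45455, so Δq = 262.12122; wedge = 152.23333 − 146.46667 = 5.76666.
Welfare loss = ½ × 262.12122 × 5.76666 = 755.78.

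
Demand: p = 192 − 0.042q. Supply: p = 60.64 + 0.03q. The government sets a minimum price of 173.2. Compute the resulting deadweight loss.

Competitive equilibrium: 192 − 0.042q = 60.64 + 0.03q → q* = 1824.44444, p* = 115.37333.
At the floor p = 173.2, quantity demanded = (192 − 173.2)/0.042 = 447.61905.
Sellers' marginal cost at q' = 447.61905: 60.64 + 0.03·447.61905 = 74.06857.
Δq = 1824.44444 − 447.61905 = 1376.82539; wedge = 173.2 − 74.06857 = 99.13143.
Welfare loss = ½ × 1376.82539 × 99.13143 = 68243.33.

68243.33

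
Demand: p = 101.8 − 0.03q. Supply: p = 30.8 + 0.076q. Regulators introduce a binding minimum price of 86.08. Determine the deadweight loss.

Competitive equilibrium: 101.8 − 0.03q = 30.8 + 0.076q → q* = 669.8113, p* = 81.7057.
At the floor p = 86.08, quantity demanded = (101.8 − 86.08)/0.03 = 524.
Sellers' marginal cost at q' = 524: 30.8 + 0.076·524 = 70.624.
Δq = 669.8113 − 524 = 145.8113; wedge = 86.08 − 70.624 = 15.456.
The triangle = ½ × 145.8113 × 15.456 = 1126.83.

1126.83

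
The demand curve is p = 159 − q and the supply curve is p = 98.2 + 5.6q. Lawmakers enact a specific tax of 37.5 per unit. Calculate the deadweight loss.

Competitive equilibrium: 159 − q = 98.2 + 5.6q → q* = 9.2121, p* = 149.7879.
With the tax, the buyer price exceeds the seller price by 37.5: (159 − q) − (98.2 + 5.6q) = 37.5 → q' = 3.5303.
Δq = 9.2121 − 3.5303 = 5.6818; the wedge equals the tax, 37.5.
Deadweight loss = ½ × 5.6818 × 37.5 = 106.53.

106.53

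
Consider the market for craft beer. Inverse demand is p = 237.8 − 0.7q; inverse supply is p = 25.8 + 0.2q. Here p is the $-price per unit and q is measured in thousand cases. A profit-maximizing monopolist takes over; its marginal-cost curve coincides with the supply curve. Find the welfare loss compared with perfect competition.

Competitive equilibrium: 237.8 − 0.7q = 25.8 + 0.2q → q* = 235.5556, p* = 72.9111.
Marginal revenue: MR = 237.8 − 1.4q. Set MR = MC: 237.8 − 1.4q = 25.8 + 0.2q → q_m = 132.5.
Price p_m = 237.8 − 0.7·132.5 = 145.05; MC(q_m) = 25.8 + 0.2·132.5 = 52.3.
Competitive q* = 235.5556, so Δq = 103.0556; wedge = 145.05 − 52.3 = 92.75.
The triangle = ½ × 103.0556 × 92.75 = $4779.20 thousand.

$4779.20 thousand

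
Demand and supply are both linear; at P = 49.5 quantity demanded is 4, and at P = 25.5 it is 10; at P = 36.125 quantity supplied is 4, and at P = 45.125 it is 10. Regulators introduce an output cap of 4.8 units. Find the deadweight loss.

7.32

Demand slope = (25.5 − 49.5)/(10 − 4) = −4, so P = 65.5 − 4Q.
Supply slope = (45.125 − 36.125)/(10 − 4) = 1.5, so P = 30.125 + 1.5Q.
Competitive equilibrium: 65.5 − 4Q = 30.125 + 1.5Q → Q* = 6.4318, P* = 39.7727.
At Q = 4.8: demand price = 65.5 − 4·4.8 = 46.3; supply price = 30.125 + 1.5·4.8 = 37.325.
ΔQ = 6.4318 − 4.8 = 1.6318; wedge = 46.3 − 37.325 = 8.975.
DWL = ½ × 1.6318 × 8.975 = 7.32.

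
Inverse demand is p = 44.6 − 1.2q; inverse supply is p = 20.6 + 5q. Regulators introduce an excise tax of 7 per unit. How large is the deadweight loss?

3.95

Competitive equilibrium: 44.6 − 1.2q = 20.6 + 5q → q* = 3.871, p* = 39.9548.
With the tax, the buyer price exceeds the seller price by 7: (44.6 − 1.2q) − (20.6 + 5q) = 7 → q' = 2.7419.
Δq = 3.871 − 2.7419 = 1.1291; the wedge equals the tax, 7.
The triangle = ½ × 1.1291 × 7 = 3.95.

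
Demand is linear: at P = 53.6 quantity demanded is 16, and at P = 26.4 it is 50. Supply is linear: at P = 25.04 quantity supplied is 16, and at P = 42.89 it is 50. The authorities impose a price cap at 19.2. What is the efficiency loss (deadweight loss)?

707.47

Demand slope = (26.4 − 53.6)/(50 − 16) = −0.8, so P = 66.4 − 0.8Q.
Supply slope = (42.89 − 25.04)/(50 − 16) = 0.525, so P = 16.64 + 0.525Q.
Competitive equilibrium: 66.4 − 0.8Q = 16.64 + 0.525Q → Q* = 37.5547, P* = 36.3562.
At the ceiling P = 19.2, quantity supplied = (19.2 − 16.64)/0.525 = 4.8762.
Willingness to pay at Q' = 4.8762: 66.4 − 0.8·4.8762 = 62.499.
ΔQ = 37.5547 − 4.8762 = 32.6785; wedge = 62.499 − 19.2 = 43.299.
Welfare loss = ½ × 32.6785 × 43.299 = 707.47.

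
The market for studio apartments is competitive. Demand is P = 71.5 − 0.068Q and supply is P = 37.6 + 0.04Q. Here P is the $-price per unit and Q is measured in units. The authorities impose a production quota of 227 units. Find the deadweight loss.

$407.68

Competitive equilibrium: 71.5 − 0.068Q = 37.6 + 0.04Q → Q* = 313.8889, P* = 50.1556.
At Q = 227: demand price = 71.5 − 0.068·227 = 56.064; supply price = 37.6 + 0.04·227 = 46.68.
ΔQ = 313.8889 − 227 = 86.8889; wedge = 56.064 − 46.68 = 9.384.
Welfare loss = ½ × 86.8889 × 9.384 = $407.68.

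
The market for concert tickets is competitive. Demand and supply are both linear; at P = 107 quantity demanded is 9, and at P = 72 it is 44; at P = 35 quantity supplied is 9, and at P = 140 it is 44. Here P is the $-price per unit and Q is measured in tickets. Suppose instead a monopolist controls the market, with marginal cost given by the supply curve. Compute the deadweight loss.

$58.32

Demand slope = (72 − 107)/(44 − 9) = −1, so P = 116 − Q.
Supply slope = (140 − 35)/(44 − 9) = 3, so P = 8 + 3Q.
Competitive equilibrium: 116 − Q = 8 + 3Q → Q* = 27, P* = 89.
Marginal revenue: MR = 116 − 2Q. Set MR = MC: 116 − 2Q = 8 + 3Q → Q_m = 21.6.
Price P_m = 116 − 1·21.6 = 94.4; MC(Q_m) = 8 + 3·21.6 = 72.8.
Competitive Q* = 27, so ΔQ = 5.4; wedge = 94.4 − 72.8 = 21.6.
The triangle = ½ × 5.4 × 21.6 = $58.32.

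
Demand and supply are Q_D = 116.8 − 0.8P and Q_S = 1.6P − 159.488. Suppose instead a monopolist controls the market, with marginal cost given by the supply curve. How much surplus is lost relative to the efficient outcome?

91.54

In inverse form: demand P = 146 − 1.25Q, supply P = 99.68 + 0.625Q.
Competitive equilibrium: 146 − 1.25Q = 99.68 + 0.625Q → Q* = 24.704, P* = 115.12.
Marginal revenue: MR = 146 − 2.5Q. Set MR = MC: 146 − 2.5Q = 99.68 + 0.625Q → Q_m = 14.8224.
Price P_m = 146 − 1.25·14.8224 = 127.472; MC(Q_m) = 99.68 + 0.625·14.8224 = 108.944.
Competitive Q* = 24.704, so ΔQ = 9.8816; wedge = 127.472 − 108.944 = 18.528.
Welfare loss = ½ × 9.8816 × 18.528 = 91.54.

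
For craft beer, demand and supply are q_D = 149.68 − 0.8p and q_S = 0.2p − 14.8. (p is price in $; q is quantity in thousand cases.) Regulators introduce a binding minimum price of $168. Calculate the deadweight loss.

In inverse form: demand p = 187.1 − 1.25q, supply p = 74 + 5q.
Competitive equilibrium: 187.1 − 1.25q = 74 + 5q → q* = 18.096, p* = 164.48.
At the floor p = 168, quantity demanded = (187.1 − 168)/1.25 = 15.28.
Sellers' marginal cost at q' = 15.28: 74 + 5·15.28 = 150.4.
Δq = 18.096 − 15.28 = 2.816; wedge = 168 − 150.4 = 17.6.
The triangle = ½ × 2.816 × 17.6 = $24.78 thousand.

$24.78 thousand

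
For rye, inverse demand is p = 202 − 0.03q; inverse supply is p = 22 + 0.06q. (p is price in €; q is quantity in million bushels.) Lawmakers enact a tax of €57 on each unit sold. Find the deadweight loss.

Competitive equilibrium: 202 − 0.03q = 22 + 0.06q → q* = 2000, p* = 142.
With the tax, the buyer price exceeds the seller price by 57: (202 − 0.03q) − (22 + 0.06q) = 57 → q' = 1366.6667.
Δq = 2000 − 1366.6667 = 633.3333; the wedge equals the tax, 57.
The triangle = ½ × 633.3333 × 57 = €18050 million.

€18050 million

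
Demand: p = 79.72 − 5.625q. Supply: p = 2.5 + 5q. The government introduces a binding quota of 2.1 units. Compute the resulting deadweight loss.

141.87

Competitive equilibrium: 79.72 − 5.625q = 2.5 + 5q → q* = 7.26776, p* = 38.83882.
At q = 2.1: demand price = 79.72 − 5.625·2.1 = 67.9075; supply price = 2.5 + 5·2.1 = 13.
Δq = 7.26776 − 2.1 = 5.16776; wedge = 67.9075 − 13 = 54.9075.
Welfare loss = ½ × 5.16776 × 54.9075 = 141.87.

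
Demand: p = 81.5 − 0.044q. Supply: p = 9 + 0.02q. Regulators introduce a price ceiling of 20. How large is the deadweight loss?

Competitive equilibrium: 81.5 − 0.044q = 9 + 0.02q → q* = 1132.8125, p* = 31.6563.
At the ceiling p = 20, quantity supplied = (20 − 9)/0.02 = 550.
Willingness to pay at q' = 550: 81.5 − 0.044·550 = 57.3.
Δq = 1132.8125 − 550 = 582.8125; wedge = 57.3 − 20 = 37.3.
Deadweight loss = ½ × 582.8125 × 37.3 = 10869.45.

10869.45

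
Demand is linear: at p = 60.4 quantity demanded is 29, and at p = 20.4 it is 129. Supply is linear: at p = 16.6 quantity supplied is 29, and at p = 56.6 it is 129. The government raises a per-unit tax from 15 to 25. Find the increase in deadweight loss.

Demand slope = (20.4 − 60.4)/(129 − 29) = −0.4, so p = 72 − 0.4q.
Supply slope = (56.6 − 16.6)/(129 − 29) = 0.4, so p = 5 + 0.4q.
Competitive equilibrium: 72 − 0.4q = 5 + 0.4q → q* = 83.75, p* = 38.5.
For a per-unit tax t: Δq = t/0.8, so DWL = ½·t·(t/0.8) = t²/1.6.
At t = 15: DWL = 140.625. At t = 25: DWL = 390.625.
Increase = 390.625 − 140.625 = 250.

250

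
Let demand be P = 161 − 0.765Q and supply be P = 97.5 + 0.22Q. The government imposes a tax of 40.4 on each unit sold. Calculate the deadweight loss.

Competitive equilibrium: 161 − 0.765Q = 97.5 + 0.22Q → Q* = 64.467, P* = 111.6827.
With the tax, the buyer price exceeds the seller price by 40.4: (161 − 0.765Q) − (97.5 + 0.22Q) = 40.4 → Q' = 23.4518.
ΔQ = 64.467 − 23.4518 = 41.0152; the wedge equals the tax, 40.4.
Welfare loss = ½ × 41.0152 × 40.4 = 828.51.

828.51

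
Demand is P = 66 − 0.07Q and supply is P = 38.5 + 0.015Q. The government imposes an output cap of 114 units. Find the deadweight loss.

1865.86

Competitive equilibrium: 66 − 0.07Q = 38.5 + 0.015Q → Q* = 323.5294, P* = 43.3529.
At Q = 114: demand price = 66 − 0.07·114 = 58.02; supply price = 38.5 + 0.015·114 = 40.21.
ΔQ = 323.5294 − 114 = 209.5294; wedge = 58.02 − 40.21 = 17.81.
The triangle = ½ × 209.5294 × 17.81 = 1865.86.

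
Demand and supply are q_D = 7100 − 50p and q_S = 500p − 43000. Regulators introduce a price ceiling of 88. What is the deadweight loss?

In inverse form: demand p = 142 − 0.02q, supply p = 86 + 0.002q.
Competitive equilibrium: 142 − 0.02q = 86 + 0.002q → q* = 2545.4545, p* = 91.0909.
At the ceiling p = 88, quantity supplied = (88 − 86)/0.002 = 1000.
Willingness to pay at q' = 1000: 142 − 0.02·1000 = 122.
Δq = 2545.4545 − 1000 = 1545.4545; wedge = 122 − 88 = 34.
DWL = ½ × 1545.4545 × 34 = 26272.73.

26272.73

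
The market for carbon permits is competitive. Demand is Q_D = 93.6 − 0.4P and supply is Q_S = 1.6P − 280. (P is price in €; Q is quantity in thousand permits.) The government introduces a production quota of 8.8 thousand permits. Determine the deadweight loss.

€158.76 thousand

In inverse form: demand P = 234 − 2.5Q, supply P = 175 + 0.625Q.
Competitive equilibrium: 234 − 2.5Q = 175 + 0.625Q → Q* = 18.88, P* = 186.8.
At Q = 8.8: demand price = 234 − 2.5·8.8 = 212; supply price = 175 + 0.625·8.8 = 180.5.
ΔQ = 18.88 − 8.8 = 10.08; wedge = 212 − 180.5 = 31.5.
DWL = ½ × 10.08 × 31.5 = €158.76 thousand.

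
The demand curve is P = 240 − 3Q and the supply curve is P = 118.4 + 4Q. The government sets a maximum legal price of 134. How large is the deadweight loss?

Competitive equilibrium: 240 − 3Q = 118.4 + 4Q → Q* = 17.3714, P* = 187.8857.
At the ceiling P = 134, quantity supplied = (134 − 118.4)/4 = 3.9.
Willingness to pay at Q' = 3.9: 240 − 3·3.9 = 228.3.
ΔQ = 17.3714 − 3.9 = 13.4714; wedge = 228.3 − 134 = 94.3.
The triangle = ½ × 13.4714 × 94.3 = 635.18.

635.18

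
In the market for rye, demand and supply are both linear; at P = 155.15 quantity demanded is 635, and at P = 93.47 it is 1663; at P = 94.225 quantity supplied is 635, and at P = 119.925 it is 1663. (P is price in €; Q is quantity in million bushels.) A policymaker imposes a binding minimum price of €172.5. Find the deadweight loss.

€43005.66 million

Demand slope = (93.47 − 155.15)/(1663 − 635) = −0.06, so P = 193.25 − 0.06Q.
Supply slope = (119.925 − 94.225)/(1663 − 635) = 0.025, so P = 78.35 + 0.025Q.
Competitive equilibrium: 193.25 − 0.06Q = 78.35 + 0.025Q → Q* = 1351.76471, P* = 112.14412.
At the floor P = 172.5, quantity demanded = (193.25 − 172.5)/0.06 = 345.83333.
Sellers' marginal cost at Q' = 345.83333: 78.35 + 0.025·345.83333 = 86.99583.
ΔQ = 1351.76471 − 345.83333 = 1005.93138; wedge = 172.5 − 86.99583 = 85.50417.
Welfare loss = ½ × 1005.93138 × 85.50417 = €43005.66 million.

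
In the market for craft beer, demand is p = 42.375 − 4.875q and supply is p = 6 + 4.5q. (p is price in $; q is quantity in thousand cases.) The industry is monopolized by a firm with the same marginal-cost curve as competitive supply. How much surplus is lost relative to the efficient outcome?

Competitive equilibrium: 42.375 − 4.875q = 6 + 4.5q → q* = 3.88, p* = 23.46.
Marginal revenue: MR = 42.375 − 9.75q. Set MR = MC: 42.375 − 9.75q = 6 + 4.5q → q_m = 2.5526.
Price p_m = 42.375 − 4.875·2.5526 = 29.9311; MC(q_m) = 6 + 4.5·2.5526 = 17.4867.
Competitive q* = 3.88, so Δq = 1.3274; wedge = 29.9311 − 17.4867 = 12.4444.
Deadweight loss = ½ × 1.3274 × 12.4444 = $8.26 thousand.

$8.26 thousand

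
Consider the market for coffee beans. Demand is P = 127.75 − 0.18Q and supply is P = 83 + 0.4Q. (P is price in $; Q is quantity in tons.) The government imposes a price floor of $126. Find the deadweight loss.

Competitive equilibrium: 127.75 − 0.18Q = 83 + 0.4Q → Q* = 77.1552, P* = 113.8621.
At the floor P = 126, quantity demanded = (127.75 − 126)/0.18 = 9.7222.
Sellers' marginal cost at Q' = 9.7222: 83 + 0.4·9.7222 = 86.8889.
ΔQ = 77.1552 − 9.7222 = 67.433; wedge = 126 − 86.8889 = 39.1111.
Welfare loss = ½ × 67.433 × 39.1111 = $1318.69.

$1318.69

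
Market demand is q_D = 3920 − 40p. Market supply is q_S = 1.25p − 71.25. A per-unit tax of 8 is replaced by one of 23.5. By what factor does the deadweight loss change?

8.629

In inverse form: demand p = 98 − 0.025q, supply p = 57 + 0.8q.
Competitive equilibrium: 98 − 0.025q = 57 + 0.8q → q* = 49.697, p* = 96.7576.
For a per-unit tax t: Δq = t/0.825, so DWL = ½·t·(t/0.825) = t²/1.65.
At t = 8: DWL = 38.788. At t = 23.5: DWL = 334.697.
Ratio = (23.5/8)² = 8.629.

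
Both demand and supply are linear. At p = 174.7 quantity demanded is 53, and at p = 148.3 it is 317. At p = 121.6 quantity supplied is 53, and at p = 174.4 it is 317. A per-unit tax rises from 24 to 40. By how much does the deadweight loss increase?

Demand slope = (148.3 − 174.7)/(317 − 53) = −0.1, so p = 180 − 0.1q.
Supply slope = (174.4 − 121.6)/(317 − 53) = 0.2, so p = 111 + 0.2q.
Competitive equilibrium: 180 − 0.1q = 111 + 0.2q → q* = 230, p* = 157.
For a per-unit tax t: Δq = t/0.3, so DWL = ½·t·(t/0.3) = t²/0.6.
At t = 24: DWL = 960. At t = 40: DWL = 2666.667.
Increase = 2666.667 − 960 = 1706.67.

1706.67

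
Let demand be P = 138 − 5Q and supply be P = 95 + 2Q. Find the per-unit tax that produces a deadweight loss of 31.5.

21

Competitive equilibrium: 138 − 5Q = 95 + 2Q → Q* = 6.1429, P* = 107.2857.
A tax t gives ΔQ = t/7 and wedge t, so DWL = t²/14.
t²/14 = 31.5 → t² = 441 → t = 21.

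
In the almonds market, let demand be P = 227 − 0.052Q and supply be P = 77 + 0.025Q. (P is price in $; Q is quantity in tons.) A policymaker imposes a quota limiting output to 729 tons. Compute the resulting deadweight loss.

Competitive equilibrium: 227 − 0.052Q = 77 + 0.025Q → Q* = 1948.0519, P* = 125.7013.
At Q = 729: demand price = 227 − 0.052·729 = 189.092; supply price = 77 + 0.025·729 = 95.225.
ΔQ = 1948.0519 − 729 = 1219.0519; wedge = 189.092 − 95.225 = 93.867.
The triangle = ½ × 1219.0519 × 93.867 = $57214.37.

$57214.37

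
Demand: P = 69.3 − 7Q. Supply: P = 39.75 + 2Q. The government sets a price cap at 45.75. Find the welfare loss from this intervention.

Competitive equilibrium: 69.3 − 7Q = 39.75 + 2Q → Q* = 3.2833, P* = 46.3167.
At the ceiling P = 45.75, quantity supplied = (45.75 − 39.75)/2 = 3.
Willingness to pay at Q' = 3: 69.3 − 7·3 = 48.3.
ΔQ = 3.2833 − 3 = 0.2833; wedge = 48.3 − 45.75 = 2.55.
The triangle = ½ × 0.2833 × 2.55 = 0.36.

0.36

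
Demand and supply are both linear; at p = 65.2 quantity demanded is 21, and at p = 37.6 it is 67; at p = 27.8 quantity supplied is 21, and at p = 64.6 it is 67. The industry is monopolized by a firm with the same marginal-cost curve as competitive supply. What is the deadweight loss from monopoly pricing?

143.43

Demand slope = (37.6 − 65.2)/(67 − 21) = −0.6, so p = 77.8 − 0.6q.
Supply slope = (64.6 − 27.8)/(67 − 21) = 0.8, so p = 11 + 0.8q.
Competitive equilibrium: 77.8 − 0.6q = 11 + 0.8q → q* = 47.7143, p* = 49.1714.
Marginal revenue: MR = 77.8 − 1.2q. Set MR = MC: 77.8 − 1.2q = 11 + 0.8q → q_m = 33.4.
Price p_m = 77.8 − 0.6·33.4 = 57.76; MC(q_m) = 11 + 0.8·33.4 = 37.72.
Competitive q* = 47.7143, so Δq = 14.3143; wedge = 57.76 − 37.72 = 20.04.
The triangle = ½ × 14.3143 × 20.04 = 143.43.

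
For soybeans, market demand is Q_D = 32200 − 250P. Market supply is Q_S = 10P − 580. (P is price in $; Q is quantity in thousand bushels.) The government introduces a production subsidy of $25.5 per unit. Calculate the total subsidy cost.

In inverse form: demand P = 128.8 − 0.004Q, supply P = 58 + 0.1Q.
Competitive equilibrium: 128.8 − 0.004Q = 58 + 0.1Q → Q* = 680.7692, P* = 126.0769.
The subsidy lowers effective supply by 25.5: P = 32.5 + 0.1Q.
New quantity: 128.8 − 0.004Q = 32.5 + 0.1Q → Q' = 925.9615.
Total subsidy cost = 25.5 × 925.9615 = $23612.02 thousand.

$23612.02 thousand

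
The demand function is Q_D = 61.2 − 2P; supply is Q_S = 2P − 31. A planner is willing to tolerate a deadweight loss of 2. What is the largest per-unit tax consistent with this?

In inverse form: demand P = 30.6 − 0.5Q, supply P = 15.5 + 0.5Q.
Competitive equilibrium: 30.6 − 0.5Q = 15.5 + 0.5Q → Q* = 15.1, P* = 23.05.
A tax t gives ΔQ = t/1 and wedge t, so DWL = t²/2.
t²/2 = 2 → t² = 4 → t = 2.

2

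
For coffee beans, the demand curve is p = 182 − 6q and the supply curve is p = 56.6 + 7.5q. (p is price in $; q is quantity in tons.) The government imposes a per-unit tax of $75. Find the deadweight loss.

Competitive equilibrium: 182 − 6q = 56.6 + 7.5q → q* = 9.28889, p* = 126.26667.
With the tax, the buyer price exceeds the seller price by 75: (182 − 6q) − (56.6 + 7.5q) = 75 → q' = 3.73333.
Δq = 9.28889 − 3.73333 = 5.55556; the wedge equals the tax, 75.
DWL = ½ × 5.55556 × 75 = $208.33.

$208.33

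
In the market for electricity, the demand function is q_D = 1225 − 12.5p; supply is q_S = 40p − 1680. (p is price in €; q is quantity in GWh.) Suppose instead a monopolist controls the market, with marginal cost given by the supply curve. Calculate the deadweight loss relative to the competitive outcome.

In inverse form: demand p = 98 − 0.08q, supply p = 42 + 0.025q.
Competitive equilibrium: 98 − 0.08q = 42 + 0.025q → q* = 533.3333, p* = 55.3333.
Marginal revenue: MR = 98 − 0.16q. Set MR = MC: 98 − 0.16q = 42 + 0.025q → q_m = 302.7027.
Price p_m = 98 − 0.08·302.7027 = 73.7838; MC(q_m) = 42 + 0.025·302.7027 = 49.5676.
Competitive q* = 533.3333, so Δq = 230.6306; wedge = 73.7838 − 49.5676 = 24.2162.
Welfare loss = ½ × 230.6306 × 24.2162 = €2792.50.

€2792.50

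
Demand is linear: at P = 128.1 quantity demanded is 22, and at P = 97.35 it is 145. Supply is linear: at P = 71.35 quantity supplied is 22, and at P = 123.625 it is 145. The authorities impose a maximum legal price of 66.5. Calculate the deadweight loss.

3077.17

Demand slope = (97.35 − 128.1)/(145 − 22) = −0.25, so P = 133.6 − 0.25Q.
Supply slope = (123.625 − 71.35)/(145 − 22) = 0.425, so P = 62 + 0.425Q.
Competitive equilibrium: 133.6 − 0.25Q = 62 + 0.425Q → Q* = 106.07407, P* = 107.08148.
At the ceiling P = 66.5, quantity supplied = (66.5 − 62)/0.425 = 10.58824.
Willingness to pay at Q' = 10.58824: 133.6 − 0.25·10.58824 = 130.95294.
ΔQ = 106.07407 − 10.58824 = 95.48583; wedge = 130.95294 − 66.5 = 64.45294.
The triangle = ½ × 95.48583 × 64.45294 = 3077.17.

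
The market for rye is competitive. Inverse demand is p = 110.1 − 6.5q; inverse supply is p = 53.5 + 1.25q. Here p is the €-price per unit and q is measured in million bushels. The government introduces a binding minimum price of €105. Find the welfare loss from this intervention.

€164.66 million

Competitive equilibrium: 110.1 − 6.5q = 53.5 + 1.25q → q* = 7.3032, p* = 62.629.
At the floor p = 105, quantity demanded = (110.1 − 105)/6.5 = 0.7846.
Sellers' marginal cost at q' = 0.7846: 53.5 + 1.25·0.7846 = 54.4808.
Δq = 7.3032 − 0.7846 = 6.5186; wedge = 105 − 54.4808 = 50.5192.
The triangle = ½ × 6.5186 × 50.5192 = €164.66 million.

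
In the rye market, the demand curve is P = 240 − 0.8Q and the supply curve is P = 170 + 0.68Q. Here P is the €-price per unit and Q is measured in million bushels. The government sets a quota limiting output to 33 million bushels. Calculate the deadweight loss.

Competitive equilibrium: 240 − 0.8Q = 170 + 0.68Q → Q* = 47.2973, P* = 202.1622.
At Q = 33: demand price = 240 − 0.8·33 = 213.6; supply price = 170 + 0.68·33 = 192.44.
ΔQ = 47.2973 − 33 = 14.2973; wedge = 213.6 − 192.44 = 21.16.
Deadweight loss = ½ × 14.2973 × 21.16 = €151.27 million.

€151.27 million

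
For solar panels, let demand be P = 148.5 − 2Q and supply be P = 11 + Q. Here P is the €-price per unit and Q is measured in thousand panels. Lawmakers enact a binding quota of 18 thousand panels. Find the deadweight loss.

€1162.04 thousand

Competitive equilibrium: 148.5 − 2Q = 11 + Q → Q* = 45.8333, P* = 56.8333.
At Q = 18: demand price = 148.5 − 2·18 = 112.5; supply price = 11 + 1·18 = 29.
ΔQ = 45.8333 − 18 = 27.8333; wedge = 112.5 − 29 = 83.5.
Deadweight loss = ½ × 27.8333 × 83.5 = €1162.04 thousand.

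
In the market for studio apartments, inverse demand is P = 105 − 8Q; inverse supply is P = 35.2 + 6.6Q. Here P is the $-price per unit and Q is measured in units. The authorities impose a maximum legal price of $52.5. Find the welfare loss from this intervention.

Competitive equilibrium: 105 − 8Q = 35.2 + 6.6Q → Q* = 4.7808, P* = 66.7534.
At the ceiling P = 52.5, quantity supplied = (52.5 − 35.2)/6.6 = 2.6212.
Willingness to pay at Q' = 2.6212: 105 − 8·2.6212 = 84.0304.
ΔQ = 4.7808 − 2.6212 = 2.1596; wedge = 84.0304 − 52.5 = 31.5304.
The triangle = ½ × 2.1596 × 31.5304 = $34.05.

$34.05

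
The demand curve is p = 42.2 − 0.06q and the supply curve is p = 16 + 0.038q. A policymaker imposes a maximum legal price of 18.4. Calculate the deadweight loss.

Competitive equilibrium: 42.2 − 0.06q = 16 + 0.038q → q* = 267.34694, p* = 26.15918.
At the ceiling p = 18.4, quantity supplied = (18.4 − 16)/0.038 = 63.15789.
Willingness to pay at q' = 63.15789: 42.2 − 0.06·63.15789 = 38.41053.
Δq = 267.34694 − 63.15789 = 204.18905; wedge = 38.41053 − 18.4 = 20.01053.
The triangle = ½ × 204.18905 × 20.01053 = 2042.97.

2042.97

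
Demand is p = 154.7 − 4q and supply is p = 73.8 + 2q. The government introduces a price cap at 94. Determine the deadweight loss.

34.34

Competitive equilibrium: 154.7 − 4q = 73.8 + 2q → q* = 13.4833, p* = 100.7667.
At the ceiling p = 94, quantity supplied = (94 − 73.8)/2 = 10.1.
Willingness to pay at q' = 10.1: 154.7 − 4·10.1 = 114.3.
Δq = 13.4833 − 10.1 = 3.3833; wedge = 114.3 − 94 = 20.3.
DWL = ½ × 3.3833 × 20.3 = 34.34.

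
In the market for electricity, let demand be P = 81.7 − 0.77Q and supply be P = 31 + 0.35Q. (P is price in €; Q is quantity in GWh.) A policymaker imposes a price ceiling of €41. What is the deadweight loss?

€156.11

Competitive equilibrium: 81.7 − 0.77Q = 31 + 0.35Q → Q* = 45.2679, P* = 46.8438.
At the ceiling P = 41, quantity supplied = (41 − 31)/0.35 = 28.5714.
Willingness to pay at Q' = 28.5714: 81.7 − 0.77·28.5714 = 59.7.
ΔQ = 45.2679 − 28.5714 = 16.6965; wedge = 59.7 − 41 = 18.7.
Deadweight loss = ½ × 16.6965 × 18.7 = €156.11.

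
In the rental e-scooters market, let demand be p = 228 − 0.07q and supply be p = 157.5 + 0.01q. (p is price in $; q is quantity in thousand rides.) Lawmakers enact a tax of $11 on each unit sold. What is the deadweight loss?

$756.25 thousand

Competitive equilibrium: 228 − 0.07q = 157.5 + 0.01q → q* = 881.25, p* = 166.3125.
With the tax, the buyer price exceeds the seller price by 11: (228 − 0.07q) − (157.5 + 0.01q) = 11 → q' = 743.75.
Δq = 881.25 − 743.75 = 137.5; the wedge equals the tax, 11.
Welfare loss = ½ × 137.5 × 11 = $756.25 thousand.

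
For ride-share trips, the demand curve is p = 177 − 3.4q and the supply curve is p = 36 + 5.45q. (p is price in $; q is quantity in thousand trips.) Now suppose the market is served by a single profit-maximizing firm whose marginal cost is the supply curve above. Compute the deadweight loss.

$86.53 thousand

Competitive equilibrium: 177 − 3.4q = 36 + 5.45q → q* = 15.9322, p* = 122.8305.
Marginal revenue: MR = 177 − 6.8q. Set MR = MC: 177 − 6.8q = 36 + 5.45q → q_m = 11.5102.
Price p_m = 177 − 3.4·11.5102 = 137.8653; MC(q_m) = 36 + 5.45·11.5102 = 98.7306.
Competitive q* = 15.9322, so Δq = 4.422; wedge = 137.8653 − 98.7306 = 39.1347.
DWL = ½ × 4.422 × 39.1347 = $86.53 thousand.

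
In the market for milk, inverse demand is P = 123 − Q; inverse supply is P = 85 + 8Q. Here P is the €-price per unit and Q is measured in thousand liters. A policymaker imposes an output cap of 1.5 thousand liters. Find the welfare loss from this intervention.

Competitive equilibrium: 123 − Q = 85 + 8Q → Q* = 4.2222, P* = 118.7778.
At Q = 1.5: demand price = 123 − 1·1.5 = 121.5; supply price = 85 + 8·1.5 = 97.
ΔQ = 4.2222 − 1.5 = 2.7222; wedge = 121.5 − 97 = 24.5.
The triangle = ½ × 2.7222 × 24.5 = €33.35 thousand.

€33.35 thousand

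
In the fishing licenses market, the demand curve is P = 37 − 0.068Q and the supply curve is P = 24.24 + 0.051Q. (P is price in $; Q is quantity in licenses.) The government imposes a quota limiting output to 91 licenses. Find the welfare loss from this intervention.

Competitive equilibrium: 37 − 0.068Q = 24.24 + 0.051Q → Q* = 107.2269, P* = 29.7086.
At Q = 91: demand price = 37 − 0.068·91 = 30.812; supply price = 24.24 + 0.051·91 = 28.881.
ΔQ = 107.2269 − 91 = 16.2269; wedge = 30.812 − 28.881 = 1.931.
The triangle = ½ × 16.2269 × 1.931 = $15.67.

$15.67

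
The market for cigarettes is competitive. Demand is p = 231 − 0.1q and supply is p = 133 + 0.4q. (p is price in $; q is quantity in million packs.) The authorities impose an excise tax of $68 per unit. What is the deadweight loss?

Competitive equilibrium: 231 − 0.1q = 133 + 0.4q → q* = 196, p* = 211.4.
With the tax, the buyer price exceeds the seller price by 68: (231 − 0.1q) − (133 + 0.4q) = 68 → q' = 60.
Δq = 196 − 60 = 136; the wedge equals the tax, 68.
The triangle = ½ × 136 × 68 = $4624 million.

$4624 million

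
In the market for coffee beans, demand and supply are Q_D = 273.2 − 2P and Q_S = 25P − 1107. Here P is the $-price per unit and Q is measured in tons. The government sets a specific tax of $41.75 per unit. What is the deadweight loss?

In inverse form: demand P = 136.6 − 0.5Q, supply P = 44.28 + 0.04Q.
Competitive equilibrium: 136.6 − 0.5Q = 44.28 + 0.04Q → Q* = 170.963, P* = 51.1185.
With the tax, the buyer price exceeds the seller price by 41.75: (136.6 − 0.5Q) − (44.28 + 0.04Q) = 41.75 → Q' = 93.6481.
ΔQ = 170.963 − 93.6481 = 77.3149; the wedge equals the tax, 41.75.
Welfare loss = ½ × 77.3149 × 41.75 = $1613.95.

$1613.95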